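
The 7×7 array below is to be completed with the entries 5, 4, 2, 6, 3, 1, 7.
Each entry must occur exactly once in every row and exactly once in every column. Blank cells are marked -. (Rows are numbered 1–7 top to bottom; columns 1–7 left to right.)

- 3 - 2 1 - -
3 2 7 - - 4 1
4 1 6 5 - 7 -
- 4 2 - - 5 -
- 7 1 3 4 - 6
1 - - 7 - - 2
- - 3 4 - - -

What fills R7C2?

6

Row 1, column 6: row 1 has {2, 3, 1} and column 6 has {5, 4, 7}, leaving only 6.
Row 2, column 4: row 2 has {4, 2, 3, 1, 7} and column 4 has {5, 4, 2, 3, 7}, leaving only 6.
Row 2, column 5: row 2 has {4, 2, 6, 3, 1, 7} and column 5 has {4, 1}, leaving only 5.
Row 3, column 7: row 3 has {5, 4, 6, 1, 7} and column 7 has {2, 6, 1}, leaving only 3.
Row 3, column 5: row 3 has {5, 4, 6, 3, 1, 7} and column 5 has {5, 4, 1}, leaving only 2.
Row 4, column 4: row 4 has {5, 4, 2} and column 4 has {5, 4, 2, 6, 3, 7}, leaving only 1.
Row 4, column 7: row 4 has {5, 4, 2, 1} and column 7 has {2, 6, 3, 1}, leaving only 7.
Row 4, column 1: row 4 has {5, 4, 2, 1, 7} and column 1 has {4, 3, 1}, leaving only 6.
Row 4, column 5: row 4 has {5, 4, 2, 6, 1, 7} and column 5 has {5, 4, 2, 1}, leaving only 3.
Row 5, column 6: row 5 has {4, 6, 3, 1, 7} and column 6 has {5, 4, 6, 7}, leaving only 2.
Row 5, column 1: row 5 has {4, 2, 6, 3, 1, 7} and column 1 has {4, 6, 3, 1}, leaving only 5.
Row 1, column 1: row 1 has {2, 6, 3, 1} and column 1 has {5, 4, 6, 3, 1}, leaving only 7.
Row 6, column 5: row 6 has {2, 1, 7} and column 5 has {5, 4, 2, 3, 1}, leaving only 6.
Row 6, column 2: row 6 has {2, 6, 1, 7} and column 2 has {4, 2, 3, 1, 7}, leaving only 5.
Row 7 already has {4, 3} and column 2 already has {5, 4, 2, 3, 1, 7}, so row 7, column 2 must be 6.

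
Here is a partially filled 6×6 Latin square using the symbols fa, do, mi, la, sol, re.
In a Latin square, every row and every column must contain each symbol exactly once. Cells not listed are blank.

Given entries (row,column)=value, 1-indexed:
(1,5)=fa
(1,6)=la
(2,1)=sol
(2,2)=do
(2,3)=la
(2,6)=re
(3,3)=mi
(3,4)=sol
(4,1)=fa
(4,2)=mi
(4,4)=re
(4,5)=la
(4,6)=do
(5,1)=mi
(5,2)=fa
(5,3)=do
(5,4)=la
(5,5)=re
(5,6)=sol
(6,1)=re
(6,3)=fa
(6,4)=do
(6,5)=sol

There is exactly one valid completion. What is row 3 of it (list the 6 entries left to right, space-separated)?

la re mi sol do fa

Row 3, column 5: row 3 has {mi, sol} and column 5 has {fa, la, sol, re}, leaving only do.
Row 3, column 1: row 3 has {do, mi, sol} and column 1 has {fa, mi, sol, re}, leaving only la.
Row 3, column 2: row 3 has {do, mi, la, sol} and column 2 has {fa, do, mi}, leaving only re.
Row 3, column 6: row 3 has {do, mi, la, sol, re} and column 6 has {do, la, sol, re}, leaving only fa.
So row 3 reads: la re mi sol do fa.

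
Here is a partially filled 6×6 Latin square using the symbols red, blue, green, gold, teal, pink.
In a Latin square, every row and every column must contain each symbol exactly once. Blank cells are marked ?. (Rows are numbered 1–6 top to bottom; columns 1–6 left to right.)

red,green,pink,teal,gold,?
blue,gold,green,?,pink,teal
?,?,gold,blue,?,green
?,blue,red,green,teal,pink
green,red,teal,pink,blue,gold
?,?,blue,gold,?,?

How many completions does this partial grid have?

2

Row 1, column 6: eliminating its row and column leaves {blue}.
Row 2, column 4: eliminating its row and column leaves {red}.
Row 3, column 1: eliminating its row and column leaves {teal, pink}.
Row 3, column 2: eliminating its row and column leaves {teal, pink}.
Row 3, column 5: eliminating its row and column leaves {red}.
Row 4, column 1: eliminating its row and column leaves {gold}.
Row 6, column 1: eliminating its row and column leaves {teal, pink}.
Row 6, column 2: eliminating its row and column leaves {teal, pink}.
Row 6, column 5: eliminating its row and column leaves {red, green}.
Row 6, column 6: eliminating its row and column leaves {red}.
Enumerating the assignments across these blanks that avoid any row or column repeat gives 2 completions.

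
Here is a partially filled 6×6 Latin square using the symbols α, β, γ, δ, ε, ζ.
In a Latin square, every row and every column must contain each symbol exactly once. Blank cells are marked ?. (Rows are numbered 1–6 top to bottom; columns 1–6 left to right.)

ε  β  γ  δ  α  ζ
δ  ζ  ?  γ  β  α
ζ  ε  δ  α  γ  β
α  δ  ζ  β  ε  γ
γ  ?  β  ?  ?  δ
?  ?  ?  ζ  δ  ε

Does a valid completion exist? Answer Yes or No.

Yes

No row or column among the givens repeats a symbol, and propagating forced cells runs into no contradiction.
One valid completion exists (for instance, ε β γ δ α ζ / δ ζ ε γ β α / ζ ε δ α γ β / α δ ζ β ε γ / γ α β ε ζ δ / β γ α ζ δ ε).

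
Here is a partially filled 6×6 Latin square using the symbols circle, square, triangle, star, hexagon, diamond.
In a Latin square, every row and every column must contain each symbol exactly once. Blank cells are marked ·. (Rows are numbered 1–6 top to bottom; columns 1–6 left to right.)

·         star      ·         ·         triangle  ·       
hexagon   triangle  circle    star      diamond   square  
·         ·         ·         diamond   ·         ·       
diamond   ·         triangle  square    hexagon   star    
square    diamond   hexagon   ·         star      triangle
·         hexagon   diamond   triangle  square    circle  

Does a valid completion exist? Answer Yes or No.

Yes

No row or column among the givens repeats a symbol, and propagating forced cells runs into no contradiction.
One valid completion exists (for instance, circle star square hexagon triangle diamond / hexagon triangle circle star diamond square / triangle square star diamond circle hexagon / diamond circle triangle square hexagon star / square diamond hexagon circle star triangle / star hexagon diamond triangle square circle).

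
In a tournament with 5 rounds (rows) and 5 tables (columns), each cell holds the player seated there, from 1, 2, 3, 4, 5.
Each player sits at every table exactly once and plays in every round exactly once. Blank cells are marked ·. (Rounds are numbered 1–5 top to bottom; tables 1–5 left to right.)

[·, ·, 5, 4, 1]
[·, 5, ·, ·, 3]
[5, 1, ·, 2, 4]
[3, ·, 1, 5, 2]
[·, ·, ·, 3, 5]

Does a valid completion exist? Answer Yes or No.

No round or table among the givens repeats a symbol, and propagating forced cells runs into no contradiction.
One valid completion exists (for instance, 2 3 5 4 1 / 4 5 2 1 3 / 5 1 3 2 4 / 3 4 1 5 2 / 1 2 4 3 5).

Yes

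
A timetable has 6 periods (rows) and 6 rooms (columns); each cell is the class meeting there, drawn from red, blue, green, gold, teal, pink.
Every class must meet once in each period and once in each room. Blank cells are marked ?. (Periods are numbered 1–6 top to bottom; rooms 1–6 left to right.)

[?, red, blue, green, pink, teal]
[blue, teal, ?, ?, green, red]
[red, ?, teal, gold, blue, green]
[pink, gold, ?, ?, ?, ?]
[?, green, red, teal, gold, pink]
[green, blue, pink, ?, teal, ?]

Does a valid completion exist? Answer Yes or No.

No

Period 5, room 1: period 5 together with room 1 already contain {red, blue, green, gold, teal, pink} — every symbol — so nothing can go there. The grid has no valid completion.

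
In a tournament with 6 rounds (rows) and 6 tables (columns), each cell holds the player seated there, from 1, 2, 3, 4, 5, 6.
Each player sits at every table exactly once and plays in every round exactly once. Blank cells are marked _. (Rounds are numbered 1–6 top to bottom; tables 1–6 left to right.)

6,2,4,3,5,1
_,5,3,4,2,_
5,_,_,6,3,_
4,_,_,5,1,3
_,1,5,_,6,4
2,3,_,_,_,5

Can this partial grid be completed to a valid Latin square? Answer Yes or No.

Yes

No round or table among the givens repeats a symbol, and propagating forced cells runs into no contradiction.
One valid completion exists (for instance, 6 2 4 3 5 1 / 1 5 3 4 2 6 / 5 4 1 6 3 2 / 4 6 2 5 1 3 / 3 1 5 2 6 4 / 2 3 6 1 4 5).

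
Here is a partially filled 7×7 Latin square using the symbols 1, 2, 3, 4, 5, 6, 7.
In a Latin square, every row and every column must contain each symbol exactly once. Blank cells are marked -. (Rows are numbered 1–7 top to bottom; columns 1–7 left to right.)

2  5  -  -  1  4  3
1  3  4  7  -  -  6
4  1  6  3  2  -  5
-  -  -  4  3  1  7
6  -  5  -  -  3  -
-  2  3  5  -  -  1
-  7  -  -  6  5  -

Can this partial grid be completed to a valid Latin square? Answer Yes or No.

Yes

No row or column among the givens repeats a symbol, and propagating forced cells runs into no contradiction.
One valid completion exists (for instance, 2 5 7 6 1 4 3 / 1 3 4 7 5 2 6 / 4 1 6 3 2 7 5 / 5 6 2 4 3 1 7 / 6 4 5 1 7 3 2 / 7 2 3 5 4 6 1 / 3 7 1 2 6 5 4).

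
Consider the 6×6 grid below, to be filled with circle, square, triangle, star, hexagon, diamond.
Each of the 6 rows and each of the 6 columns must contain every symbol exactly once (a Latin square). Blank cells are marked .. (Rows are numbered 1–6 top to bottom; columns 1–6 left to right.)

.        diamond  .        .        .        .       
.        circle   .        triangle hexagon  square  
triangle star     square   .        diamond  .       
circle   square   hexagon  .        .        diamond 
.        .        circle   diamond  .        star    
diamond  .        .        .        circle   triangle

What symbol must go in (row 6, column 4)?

square

Row 2, column 1: row 2 has {circle, square, triangle, hexagon} and column 1 has {circle, triangle, diamond}, leaving only star.
Row 2, column 3: row 2 has {circle, square, triangle, star, hexagon} and column 3 has {circle, square, hexagon}, leaving only diamond.
Row 4, column 4: row 4 has {circle, square, hexagon, diamond} and column 4 has {triangle, diamond}, leaving only star.
Row 4, column 5: row 4 has {circle, square, star, hexagon, diamond} and column 5 has {circle, hexagon, diamond}, leaving only triangle.
Row 5, column 5: row 5 has {circle, star, diamond} and column 5 has {circle, triangle, hexagon, diamond}, leaving only square.
Row 1, column 5: row 1 has {diamond} and column 5 has {circle, square, triangle, hexagon, diamond}, leaving only star.
Row 1, column 3: row 1 has {star, diamond} and column 3 has {circle, square, hexagon, diamond}, leaving only triangle.
Row 5, column 1: row 5 has {circle, square, star, diamond} and column 1 has {circle, triangle, star, diamond}, leaving only hexagon.
Row 1, column 1: row 1 has {triangle, star, diamond} and column 1 has {circle, triangle, star, hexagon, diamond}, leaving only square.
Row 5, column 2: row 5 has {circle, square, star, hexagon, diamond} and column 2 has {circle, square, star, diamond}, leaving only triangle.
Row 6, column 2: row 6 has {circle, triangle, diamond} and column 2 has {circle, square, triangle, star, diamond}, leaving only hexagon.
Row 6 already has {circle, triangle, hexagon, diamond} and column 4 already has {triangle, star, diamond}, so row 6, column 4 must be square.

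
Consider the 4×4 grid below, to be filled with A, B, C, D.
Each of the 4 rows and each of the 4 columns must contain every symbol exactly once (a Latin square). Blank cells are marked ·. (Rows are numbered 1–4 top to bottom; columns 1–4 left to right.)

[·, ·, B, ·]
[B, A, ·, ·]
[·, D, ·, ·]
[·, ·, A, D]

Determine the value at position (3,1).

A

Row 1, column 2: row 1 has {B} and column 2 has {A, D}, leaving only C.
Row 1, column 4: row 1 has {B, C} and column 4 has {D}, leaving only A.
Row 1, column 1: row 1 has {A, B, C} and column 1 has {B}, leaving only D.
Row 2, column 4: row 2 has {A, B} and column 4 has {A, D}, leaving only C.
Row 2, column 3: row 2 has {A, B, C} and column 3 has {A, B}, leaving only D.
Row 3, column 3: row 3 has {D} and column 3 has {A, B, D}, leaving only C.
Row 3 already has {C, D} and column 1 already has {B, D}, so row 3, column 1 must be A.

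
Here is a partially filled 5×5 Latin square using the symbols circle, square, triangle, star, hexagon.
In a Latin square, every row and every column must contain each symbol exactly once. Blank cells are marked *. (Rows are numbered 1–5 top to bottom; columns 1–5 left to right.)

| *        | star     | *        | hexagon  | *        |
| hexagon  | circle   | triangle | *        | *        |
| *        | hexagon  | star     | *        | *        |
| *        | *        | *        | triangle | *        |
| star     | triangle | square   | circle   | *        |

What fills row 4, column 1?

Row 1, column 3: row 1 has {star, hexagon} and column 3 has {square, triangle, star}, leaving only circle.
Row 3, column 4: row 3 has {star, hexagon} and column 4 has {circle, triangle, hexagon}, leaving only square.
Row 2, column 4: row 2 has {circle, triangle, hexagon} and column 4 has {circle, square, triangle, hexagon}, leaving only star.
Row 2, column 5: row 2 has {circle, triangle, star, hexagon} and column 5 has {}, leaving only square.
Row 1, column 5: row 1 has {circle, star, hexagon} and column 5 has {square}, leaving only triangle.
Row 1, column 1: row 1 has {circle, triangle, star, hexagon} and column 1 has {star, hexagon}, leaving only square.
Row 4 already has {triangle} and column 1 already has {square, star, hexagon}, so row 4, column 1 must be circle.

circle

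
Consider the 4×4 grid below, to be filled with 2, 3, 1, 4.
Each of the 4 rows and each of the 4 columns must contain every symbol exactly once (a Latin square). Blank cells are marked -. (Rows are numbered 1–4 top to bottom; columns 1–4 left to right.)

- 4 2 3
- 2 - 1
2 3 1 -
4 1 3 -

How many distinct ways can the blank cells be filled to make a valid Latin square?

1

Row 1, column 1: eliminating its row and column leaves {1}.
Row 2, column 1: eliminating its row and column leaves {3}.
Row 2, column 3: eliminating its row and column leaves {4}.
Row 3, column 4: eliminating its row and column leaves {4}.
Row 4, column 4: eliminating its row and column leaves {2}.
Only one assignment across all blanks avoids any row or column repeat, giving 1 completion.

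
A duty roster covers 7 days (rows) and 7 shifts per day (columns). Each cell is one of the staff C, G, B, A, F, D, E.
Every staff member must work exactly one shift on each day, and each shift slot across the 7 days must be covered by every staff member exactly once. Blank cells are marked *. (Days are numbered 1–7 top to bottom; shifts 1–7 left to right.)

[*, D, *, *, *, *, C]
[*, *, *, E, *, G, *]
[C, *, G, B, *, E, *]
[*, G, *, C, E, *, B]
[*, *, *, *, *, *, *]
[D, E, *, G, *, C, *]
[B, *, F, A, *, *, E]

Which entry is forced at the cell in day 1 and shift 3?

E

Day 1, shift 4: day 1 has {C, D} and shift 4 has {C, G, B, A, E}, leaving only F.
Day 5, shift 4: day 5 has {} and shift 4 has {C, G, B, A, F, E}, leaving only D.
Day 7, shift 2: day 7 has {B, A, F, E} and shift 2 has {G, D, E}, leaving only C.
Day 7, shift 6: day 7 has {C, B, A, F, E} and shift 6 has {C, G, E}, leaving only D.
Day 7, shift 5: day 7 has {C, B, A, F, D, E} and shift 5 has {E}, leaving only G.
Day 1, shift 3 is narrowed to {B, A, E}.
If it were B, then day 1, shift 6 would be left with no valid symbol.
If it were A, then day 1, shift 6 would be left with no valid symbol.
So day 1, shift 3 must be E.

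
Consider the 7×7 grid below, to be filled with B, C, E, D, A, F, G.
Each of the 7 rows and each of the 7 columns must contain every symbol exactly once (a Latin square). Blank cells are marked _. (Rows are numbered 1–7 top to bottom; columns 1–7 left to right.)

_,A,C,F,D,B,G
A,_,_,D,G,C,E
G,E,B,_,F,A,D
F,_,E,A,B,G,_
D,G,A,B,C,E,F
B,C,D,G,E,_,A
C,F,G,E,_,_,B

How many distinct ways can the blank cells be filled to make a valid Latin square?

1

Row 1, column 1: eliminating its row and column leaves {E}.
Row 2, column 2: eliminating its row and column leaves {B}.
Row 2, column 3: eliminating its row and column leaves {F}.
Row 3, column 4: eliminating its row and column leaves {C}.
Row 4, column 2: eliminating its row and column leaves {D}.
Row 4, column 7: eliminating its row and column leaves {C}.
Row 6, column 6: eliminating its row and column leaves {F}.
Row 7, column 5: eliminating its row and column leaves {A}.
Row 7, column 6: eliminating its row and column leaves {D}.
Only one assignment across all blanks avoids any row or column repeat, giving 1 completion.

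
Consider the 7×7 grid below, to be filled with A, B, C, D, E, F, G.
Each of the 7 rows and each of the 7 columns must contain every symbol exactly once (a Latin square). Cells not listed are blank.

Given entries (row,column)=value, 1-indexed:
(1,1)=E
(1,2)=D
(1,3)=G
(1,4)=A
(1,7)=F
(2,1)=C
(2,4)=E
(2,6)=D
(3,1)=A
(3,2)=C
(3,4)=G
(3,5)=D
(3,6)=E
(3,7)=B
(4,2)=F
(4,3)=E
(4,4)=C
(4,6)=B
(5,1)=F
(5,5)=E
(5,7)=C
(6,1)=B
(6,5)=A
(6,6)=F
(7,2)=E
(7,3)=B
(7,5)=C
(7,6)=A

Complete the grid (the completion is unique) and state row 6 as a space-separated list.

Row 6, column 2: row 6 has {A, B, F} and column 2 has {C, D, E, F}, leaving only G.
Row 6, column 4: row 6 has {A, B, F, G} and column 4 has {A, C, E, G}, leaving only D.
Row 6, column 3: row 6 has {A, B, D, F, G} and column 3 has {B, E, G}, leaving only C.
Row 6, column 7: row 6 has {A, B, C, D, F, G} and column 7 has {B, C, F}, leaving only E.
So row 6 reads: B G C D A F E.

B G C D A F E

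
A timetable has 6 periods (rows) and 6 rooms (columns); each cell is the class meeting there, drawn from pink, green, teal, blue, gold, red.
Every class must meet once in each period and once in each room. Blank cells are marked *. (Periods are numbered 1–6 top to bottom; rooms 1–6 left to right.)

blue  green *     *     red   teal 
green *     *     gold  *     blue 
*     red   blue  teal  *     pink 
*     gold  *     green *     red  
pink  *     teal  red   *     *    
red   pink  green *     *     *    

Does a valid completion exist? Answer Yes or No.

No period or room among the givens repeats a symbol, and propagating forced cells runs into no contradiction.
One valid completion exists (for instance, blue green gold pink red teal / green teal red gold pink blue / gold red blue teal green pink / teal gold pink green blue red / pink blue teal red gold green / red pink green blue teal gold).

Yes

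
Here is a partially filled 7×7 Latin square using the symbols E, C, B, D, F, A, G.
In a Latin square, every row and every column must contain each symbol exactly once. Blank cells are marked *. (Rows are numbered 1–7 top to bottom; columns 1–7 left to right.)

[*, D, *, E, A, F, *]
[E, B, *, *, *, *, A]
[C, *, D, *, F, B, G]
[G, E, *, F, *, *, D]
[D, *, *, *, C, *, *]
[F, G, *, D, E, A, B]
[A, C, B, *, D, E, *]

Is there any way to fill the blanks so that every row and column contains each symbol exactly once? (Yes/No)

No

Row 1, column 1: row 1 has {E, D, F, A} and column 1 has {E, C, D, F, A, G}, so it must be B.
Row 1, column 7: row 1 has {E, B, D, F, A} and column 7 has {B, D, A, G}, so it must be C.
Row 1, column 3: row 1 has {E, C, B, D, F, A} and column 3 has {B, D}, so it must be G.
Row 2, column 5: row 2 has {E, B, A} and column 5 has {E, C, D, F, A}, so it must be G.
Row 2, column 4: row 2 has {E, B, A, G} and column 4 has {E, D, F}, so it must be C.
Row 2, column 3: row 2 has {E, C, B, A, G} and column 3 has {B, D, G}, so it must be F.
Row 2, column 6: row 2 has {E, C, B, F, A, G} and column 6 has {E, B, F, A}, so it must be D.
Row 3, column 2: row 3 has {C, B, D, F, G} and column 2 has {E, C, B, D, G}, so it must be A.
Now row 3, column 4: row 3 together with column 4 already contain {E, C, B, D, F, A, G} — every symbol — so nothing can go there. The grid has no valid completion.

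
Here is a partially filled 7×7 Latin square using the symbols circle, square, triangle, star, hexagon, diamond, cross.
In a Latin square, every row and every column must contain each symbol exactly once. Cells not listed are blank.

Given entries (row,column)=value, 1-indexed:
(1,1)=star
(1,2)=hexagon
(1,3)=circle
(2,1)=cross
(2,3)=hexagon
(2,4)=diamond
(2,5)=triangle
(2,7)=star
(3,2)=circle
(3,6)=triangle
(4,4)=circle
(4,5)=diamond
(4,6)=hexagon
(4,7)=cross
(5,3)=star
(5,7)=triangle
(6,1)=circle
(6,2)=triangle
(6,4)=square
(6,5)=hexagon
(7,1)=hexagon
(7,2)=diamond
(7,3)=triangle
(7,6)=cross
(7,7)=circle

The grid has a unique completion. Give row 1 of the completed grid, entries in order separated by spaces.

star hexagon circle triangle cross diamond square

Row 2, column 2: row 2 has {triangle, star, hexagon, diamond, cross} and column 2 has {circle, triangle, hexagon, diamond}, leaving only square.
Row 2, column 6: row 2 has {square, triangle, star, hexagon, diamond, cross} and column 6 has {triangle, hexagon, cross}, leaving only circle.
Row 4, column 2: row 4 has {circle, hexagon, diamond, cross} and column 2 has {circle, square, triangle, hexagon, diamond}, leaving only star.
Row 4, column 3: row 4 has {circle, star, hexagon, diamond, cross} and column 3 has {circle, triangle, star, hexagon}, leaving only square.
Row 4, column 1: row 4 has {circle, square, star, hexagon, diamond, cross} and column 1 has {circle, star, hexagon, cross}, leaving only triangle.
Row 5, column 2: row 5 has {triangle, star} and column 2 has {circle, square, triangle, star, hexagon, diamond}, leaving only cross.
Row 5, column 4: row 5 has {triangle, star, cross} and column 4 has {circle, square, diamond}, leaving only hexagon.
Row 6, column 7: row 6 has {circle, square, triangle, hexagon} and column 7 has {circle, triangle, star, cross}, leaving only diamond.
Row 1, column 7: row 1 has {circle, star, hexagon} and column 7 has {circle, triangle, star, diamond, cross}, leaving only square.
Row 1, column 5: row 1 has {circle, square, star, hexagon} and column 5 has {triangle, hexagon, diamond}, leaving only cross.
Row 1, column 4: row 1 has {circle, square, star, hexagon, cross} and column 4 has {circle, square, hexagon, diamond}, leaving only triangle.
Row 1, column 6: row 1 has {circle, square, triangle, star, hexagon, cross} and column 6 has {circle, triangle, hexagon, cross}, leaving only diamond.
So row 1 reads: star hexagon circle triangle cross diamond square.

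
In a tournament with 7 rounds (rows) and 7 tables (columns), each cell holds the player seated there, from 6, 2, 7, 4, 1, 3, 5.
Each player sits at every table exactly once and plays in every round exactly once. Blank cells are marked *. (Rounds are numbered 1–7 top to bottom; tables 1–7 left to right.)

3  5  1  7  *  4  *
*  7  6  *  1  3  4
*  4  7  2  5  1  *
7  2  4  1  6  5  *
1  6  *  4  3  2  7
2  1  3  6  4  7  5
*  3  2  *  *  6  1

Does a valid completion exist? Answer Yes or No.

No

Round 1, table 5: round 1 has {7, 4, 1, 3, 5} and table 5 has {6, 4, 1, 3, 5}, so it must be 2.
Round 1, table 7: round 1 has {2, 7, 4, 1, 3, 5} and table 7 has {7, 4, 1, 5}, so it must be 6.
Round 2, table 1: round 2 has {6, 7, 4, 1, 3} and table 1 has {2, 7, 1, 3}, so it must be 5.
Now round 2, table 4: round 2 together with table 4 already contain {6, 2, 7, 4, 1, 3, 5} — every symbol — so nothing can go there. The grid has no valid completion.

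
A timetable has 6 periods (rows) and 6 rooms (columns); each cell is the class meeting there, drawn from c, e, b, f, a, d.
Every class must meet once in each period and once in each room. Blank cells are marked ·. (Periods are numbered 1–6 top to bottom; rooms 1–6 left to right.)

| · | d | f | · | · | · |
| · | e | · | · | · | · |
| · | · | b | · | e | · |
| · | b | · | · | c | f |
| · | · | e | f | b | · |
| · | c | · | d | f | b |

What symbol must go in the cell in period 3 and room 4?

a

Period 1, room 5: period 1 has {f, d} and room 5 has {c, e, b, f}, leaving only a.
Period 2, room 5: period 2 has {e} and room 5 has {c, e, b, f, a}, leaving only d.
Period 5, room 2: period 5 has {e, b, f} and room 2 has {c, e, b, d}, leaving only a.
Period 3, room 2: period 3 has {e, b} and room 2 has {c, e, b, a, d}, leaving only f.
Period 6, room 3: period 6 has {c, b, f, d} and room 3 has {e, b, f}, leaving only a.
Period 2, room 3: period 2 has {e, d} and room 3 has {e, b, f, a}, leaving only c.
Period 2, room 6: period 2 has {c, e, d} and room 6 has {b, f}, leaving only a.
Period 2, room 4: period 2 has {c, e, a, d} and room 4 has {f, d}, leaving only b.
Period 2, room 1: period 2 has {c, e, b, a, d} and room 1 has {}, leaving only f.
Period 4, room 3: period 4 has {c, b, f} and room 3 has {c, e, b, f, a}, leaving only d.
Period 6, room 1: period 6 has {c, b, f, a, d} and room 1 has {f}, leaving only e.
Period 4, room 1: period 4 has {c, b, f, d} and room 1 has {e, f}, leaving only a.
Period 4, room 4: period 4 has {c, b, f, a, d} and room 4 has {b, f, d}, leaving only e.
Period 1, room 4: period 1 has {f, a, d} and room 4 has {e, b, f, d}, leaving only c.
Period 3 already has {e, b, f} and room 4 already has {c, e, b, f, d}, so period 3, room 4 must be a.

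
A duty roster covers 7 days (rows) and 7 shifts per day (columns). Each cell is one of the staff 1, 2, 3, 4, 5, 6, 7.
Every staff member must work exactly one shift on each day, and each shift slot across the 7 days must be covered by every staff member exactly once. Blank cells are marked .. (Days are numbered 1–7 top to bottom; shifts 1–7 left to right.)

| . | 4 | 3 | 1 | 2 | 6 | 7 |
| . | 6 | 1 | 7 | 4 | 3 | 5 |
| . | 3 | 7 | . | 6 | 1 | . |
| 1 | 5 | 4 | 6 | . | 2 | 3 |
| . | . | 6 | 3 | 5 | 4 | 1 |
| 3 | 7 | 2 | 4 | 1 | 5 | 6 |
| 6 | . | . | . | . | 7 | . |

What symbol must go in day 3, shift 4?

5

Day 1, shift 1: day 1 has {1, 2, 3, 4, 6, 7} and shift 1 has {1, 3, 6}, leaving only 5.
Day 2, shift 1: day 2 has {1, 3, 4, 5, 6, 7} and shift 1 has {1, 3, 5, 6}, leaving only 2.
Day 3, shift 1: day 3 has {1, 3, 6, 7} and shift 1 has {1, 2, 3, 5, 6}, leaving only 4.
Day 3, shift 7: day 3 has {1, 3, 4, 6, 7} and shift 7 has {1, 3, 5, 6, 7}, leaving only 2.
Day 3 already has {1, 2, 3, 4, 6, 7} and shift 4 already has {1, 3, 4, 6, 7}, so day 3, shift 4 must be 5.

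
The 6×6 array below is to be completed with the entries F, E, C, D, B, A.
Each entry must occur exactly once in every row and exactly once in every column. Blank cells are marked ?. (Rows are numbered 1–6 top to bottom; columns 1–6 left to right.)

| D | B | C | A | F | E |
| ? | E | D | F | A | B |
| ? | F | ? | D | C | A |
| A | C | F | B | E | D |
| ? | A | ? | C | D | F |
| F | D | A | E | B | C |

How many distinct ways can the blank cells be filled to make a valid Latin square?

Row 2, column 1: eliminating its row and column leaves {C}.
Row 3, column 1: eliminating its row and column leaves {E, B}.
Row 3, column 3: eliminating its row and column leaves {E, B}.
Row 5, column 1: eliminating its row and column leaves {E, B}.
Row 5, column 3: eliminating its row and column leaves {E, B}.
Enumerating the assignments across these blanks that avoid any row or column repeat gives 2 completions.

2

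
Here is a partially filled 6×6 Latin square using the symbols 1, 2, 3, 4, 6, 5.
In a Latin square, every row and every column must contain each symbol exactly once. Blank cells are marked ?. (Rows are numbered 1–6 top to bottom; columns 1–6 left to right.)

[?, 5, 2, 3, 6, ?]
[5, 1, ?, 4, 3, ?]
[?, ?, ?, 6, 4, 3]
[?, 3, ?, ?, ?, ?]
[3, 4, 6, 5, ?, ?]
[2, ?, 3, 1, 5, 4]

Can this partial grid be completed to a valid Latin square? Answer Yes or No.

No

Row 2, column 3: row 2 together with column 3 already contain {1, 2, 3, 4, 6, 5} — every symbol — so nothing can go there. The grid has no valid completion.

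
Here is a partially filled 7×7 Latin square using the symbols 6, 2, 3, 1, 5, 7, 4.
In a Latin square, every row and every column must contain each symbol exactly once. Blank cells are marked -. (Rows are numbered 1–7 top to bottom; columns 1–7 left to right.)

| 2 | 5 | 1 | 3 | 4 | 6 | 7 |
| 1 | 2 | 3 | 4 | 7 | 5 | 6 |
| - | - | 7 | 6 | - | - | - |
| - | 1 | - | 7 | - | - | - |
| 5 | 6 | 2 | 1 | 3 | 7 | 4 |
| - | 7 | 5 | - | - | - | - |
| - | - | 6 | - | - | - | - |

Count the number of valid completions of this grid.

Row 3, column 1: eliminating its row and column leaves {3, 4}.
Row 3, column 2: eliminating its row and column leaves {3, 4}.
Row 3, column 5: eliminating its row and column leaves {2, 1, 5}.
Row 3, column 6: eliminating its row and column leaves {2, 3, 1, 4}.
Row 3, column 7: eliminating its row and column leaves {2, 3, 1, 5}.
Row 4, column 1: eliminating its row and column leaves {6, 3, 4}.
Row 4, column 3: eliminating its row and column leaves {4}.
Row 4, column 5: eliminating its row and column leaves {6, 2, 5}.
Row 4, column 6: eliminating its row and column leaves {2, 3, 4}.
Row 4, column 7: eliminating its row and column leaves {2, 3, 5}.
Row 6, column 1: eliminating its row and column leaves {6, 3, 4}.
Row 6, column 4: eliminating its row and column leaves {2}.
Row 6, column 5: eliminating its row and column leaves {6, 2, 1}.
Row 6, column 6: eliminating its row and column leaves {2, 3, 1, 4}.
Row 6, column 7: eliminating its row and column leaves {2, 3, 1}.
Row 7, column 1: eliminating its row and column leaves {3, 7, 4}.
Row 7, column 2: eliminating its row and column leaves {3, 4}.
Row 7, column 4: eliminating its row and column leaves {2, 5}.
Row 7, column 5: eliminating its row and column leaves {2, 1, 5}.
Row 7, column 6: eliminating its row and column leaves {2, 3, 1, 4}.
Row 7, column 7: eliminating its row and column leaves {2, 3, 1, 5}.
Enumerating the assignments across these blanks that avoid any row or column repeat gives 8 completions.

8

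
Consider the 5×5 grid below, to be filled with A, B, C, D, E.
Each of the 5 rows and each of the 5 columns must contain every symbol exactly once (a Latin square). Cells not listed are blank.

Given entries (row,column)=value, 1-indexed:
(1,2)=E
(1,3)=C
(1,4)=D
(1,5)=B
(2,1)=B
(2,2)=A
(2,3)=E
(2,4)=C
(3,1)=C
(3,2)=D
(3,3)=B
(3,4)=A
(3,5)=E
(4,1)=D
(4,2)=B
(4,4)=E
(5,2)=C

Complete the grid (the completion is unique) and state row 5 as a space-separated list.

E C D B A

Row 5, column 4: row 5 has {C} and column 4 has {A, C, D, E}, leaving only B.
Row 1, column 1: row 1 has {B, C, D, E} and column 1 has {B, C, D}, leaving only A.
Row 5, column 1: row 5 has {B, C} and column 1 has {A, B, C, D}, leaving only E.
Row 2, column 5: row 2 has {A, B, C, E} and column 5 has {B, E}, leaving only D.
Row 5, column 5: row 5 has {B, C, E} and column 5 has {B, D, E}, leaving only A.
Row 5, column 3: row 5 has {A, B, C, E} and column 3 has {B, C, E}, leaving only D.
So row 5 reads: E C D B A.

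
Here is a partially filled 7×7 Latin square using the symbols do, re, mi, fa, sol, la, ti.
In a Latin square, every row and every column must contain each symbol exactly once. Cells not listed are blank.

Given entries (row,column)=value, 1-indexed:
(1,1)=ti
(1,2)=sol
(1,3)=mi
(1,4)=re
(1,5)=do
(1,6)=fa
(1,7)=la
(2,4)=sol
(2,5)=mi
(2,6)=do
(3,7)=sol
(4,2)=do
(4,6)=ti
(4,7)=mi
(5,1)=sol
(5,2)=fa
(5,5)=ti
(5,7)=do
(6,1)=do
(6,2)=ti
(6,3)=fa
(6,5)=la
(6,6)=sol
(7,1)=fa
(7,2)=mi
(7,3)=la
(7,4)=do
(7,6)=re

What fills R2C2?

Row 5, column 3: row 5 has {do, fa, sol, ti} and column 3 has {mi, fa, la}, leaving only re.
Row 2, column 3: row 2 has {do, mi, sol} and column 3 has {re, mi, fa, la}, leaving only ti.
Row 3, column 3: row 3 has {sol} and column 3 has {re, mi, fa, la, ti}, leaving only do.
Row 4, column 3: row 4 has {do, mi, ti} and column 3 has {do, re, mi, fa, la, ti}, leaving only sol.
Row 6, column 4: row 6 has {do, fa, sol, la, ti} and column 4 has {do, re, sol}, leaving only mi.
Row 5, column 4: row 5 has {do, re, fa, sol, ti} and column 4 has {do, re, mi, sol}, leaving only la.
Row 4, column 4: row 4 has {do, mi, sol, ti} and column 4 has {do, re, mi, sol, la}, leaving only fa.
Row 3, column 4: row 3 has {do, sol} and column 4 has {do, re, mi, fa, sol, la}, leaving only ti.
Row 4, column 5: row 4 has {do, mi, fa, sol, ti} and column 5 has {do, mi, la, ti}, leaving only re.
Row 3, column 5: row 3 has {do, sol, ti} and column 5 has {do, re, mi, la, ti}, leaving only fa.
Row 4, column 1: row 4 has {do, re, mi, fa, sol, ti} and column 1 has {do, fa, sol, ti}, leaving only la.
Row 2, column 1: row 2 has {do, mi, sol, ti} and column 1 has {do, fa, sol, la, ti}, leaving only re.
Row 2 already has {do, re, mi, sol, ti} and column 2 already has {do, mi, fa, sol, ti}, so row 2, column 2 must be la.

la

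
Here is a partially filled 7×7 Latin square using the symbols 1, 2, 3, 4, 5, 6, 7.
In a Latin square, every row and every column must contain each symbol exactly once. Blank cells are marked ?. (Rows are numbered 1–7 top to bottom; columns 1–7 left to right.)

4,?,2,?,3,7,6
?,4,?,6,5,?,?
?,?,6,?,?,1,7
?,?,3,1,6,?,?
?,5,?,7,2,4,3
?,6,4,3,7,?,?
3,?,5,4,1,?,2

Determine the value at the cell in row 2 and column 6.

Row 1, column 2: row 1 has {2, 3, 4, 6, 7} and column 2 has {4, 5, 6}, leaving only 1.
Row 1, column 4: row 1 has {1, 2, 3, 4, 6, 7} and column 4 has {1, 3, 4, 6, 7}, leaving only 5.
Row 2, column 7: row 2 has {4, 5, 6} and column 7 has {2, 3, 6, 7}, leaving only 1.
Row 2, column 3: row 2 has {1, 4, 5, 6} and column 3 has {2, 3, 4, 5, 6}, leaving only 7.
Row 2, column 1: row 2 has {1, 4, 5, 6, 7} and column 1 has {3, 4}, leaving only 2.
Row 2 already has {1, 2, 4, 5, 6, 7} and column 6 already has {1, 4, 7}, so row 2, column 6 must be 3.

3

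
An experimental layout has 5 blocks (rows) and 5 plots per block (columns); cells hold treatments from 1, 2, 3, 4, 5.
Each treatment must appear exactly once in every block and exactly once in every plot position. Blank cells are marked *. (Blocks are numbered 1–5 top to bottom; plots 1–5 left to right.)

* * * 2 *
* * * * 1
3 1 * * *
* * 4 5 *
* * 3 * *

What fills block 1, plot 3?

1

Block 3, plot 4: block 3 has {1, 3} and plot 4 has {2, 5}, leaving only 4.
Block 2, plot 4: block 2 has {1} and plot 4 has {2, 4, 5}, leaving only 3.
Block 5, plot 4: block 5 has {3} and plot 4 has {2, 3, 4, 5}, leaving only 1.
Block 1, plot 3 is narrowed to {1, 5}.
If it were 5, then block 3, plot 3 would be left with no valid symbol.
So block 1, plot 3 must be 1.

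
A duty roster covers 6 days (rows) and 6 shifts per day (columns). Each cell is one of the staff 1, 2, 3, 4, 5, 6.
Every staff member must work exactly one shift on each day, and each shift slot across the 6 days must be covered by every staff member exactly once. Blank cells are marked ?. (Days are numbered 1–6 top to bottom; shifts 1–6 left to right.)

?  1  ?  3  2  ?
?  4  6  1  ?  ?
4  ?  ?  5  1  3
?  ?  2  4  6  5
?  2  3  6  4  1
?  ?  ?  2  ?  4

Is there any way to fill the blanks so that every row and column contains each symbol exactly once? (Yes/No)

No

Day 3, shift 3: day 3 together with shift 3 already contain {1, 2, 3, 4, 5, 6} — every symbol — so nothing can go there. The grid has no valid completion.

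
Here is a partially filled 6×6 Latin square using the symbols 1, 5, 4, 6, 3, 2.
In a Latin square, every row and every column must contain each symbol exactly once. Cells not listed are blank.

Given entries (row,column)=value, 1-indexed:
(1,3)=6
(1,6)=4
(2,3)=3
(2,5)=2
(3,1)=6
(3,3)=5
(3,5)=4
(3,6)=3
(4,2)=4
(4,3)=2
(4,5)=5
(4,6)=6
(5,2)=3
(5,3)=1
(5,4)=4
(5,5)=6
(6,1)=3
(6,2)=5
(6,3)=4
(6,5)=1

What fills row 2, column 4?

Row 1, column 5: row 1 has {4, 6} and column 5 has {1, 5, 4, 6, 2}, leaving only 3.
Row 4, column 1: row 4 has {5, 4, 6, 2} and column 1 has {6, 3}, leaving only 1.
Row 4, column 4: row 4 has {1, 5, 4, 6, 2} and column 4 has {4}, leaving only 3.
Row 6, column 6: row 6 has {1, 5, 4, 3} and column 6 has {4, 6, 3}, leaving only 2.
Row 5, column 6: row 5 has {1, 4, 6, 3} and column 6 has {4, 6, 3, 2}, leaving only 5.
Row 2, column 6: row 2 has {3, 2} and column 6 has {5, 4, 6, 3, 2}, leaving only 1.
Row 2, column 2: row 2 has {1, 3, 2} and column 2 has {5, 4, 3}, leaving only 6.
Row 2 already has {1, 6, 3, 2} and column 4 already has {4, 3}, so row 2, column 4 must be 5.

5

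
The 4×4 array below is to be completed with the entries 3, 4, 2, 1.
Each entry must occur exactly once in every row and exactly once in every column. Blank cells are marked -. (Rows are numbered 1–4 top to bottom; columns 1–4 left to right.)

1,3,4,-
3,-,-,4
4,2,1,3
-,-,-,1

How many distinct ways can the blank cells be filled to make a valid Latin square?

Row 1, column 4: eliminating its row and column leaves {2}.
Row 2, column 2: eliminating its row and column leaves {1}.
Row 2, column 3: eliminating its row and column leaves {2}.
Row 4, column 1: eliminating its row and column leaves {2}.
Row 4, column 2: eliminating its row and column leaves {4}.
Row 4, column 3: eliminating its row and column leaves {3, 2}.
Only one assignment across all blanks avoids any row or column repeat, giving 1 completion.

1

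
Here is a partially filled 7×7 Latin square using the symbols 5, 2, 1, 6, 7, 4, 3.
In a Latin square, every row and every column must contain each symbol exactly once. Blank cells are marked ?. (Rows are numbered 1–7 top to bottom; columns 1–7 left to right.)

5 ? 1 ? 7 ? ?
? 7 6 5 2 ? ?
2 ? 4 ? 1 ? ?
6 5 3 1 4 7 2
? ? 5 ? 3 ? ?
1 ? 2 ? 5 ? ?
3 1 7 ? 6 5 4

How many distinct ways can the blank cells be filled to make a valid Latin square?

Row 1, column 2: eliminating its row and column leaves {2, 6, 4, 3}.
Row 1, column 4: eliminating its row and column leaves {2, 6, 4, 3}.
Row 1, column 6: eliminating its row and column leaves {2, 6, 4, 3}.
Row 1, column 7: eliminating its row and column leaves {6, 3}.
Row 2, column 1: eliminating its row and column leaves {4}.
Row 2, column 6: eliminating its row and column leaves {1, 4, 3}.
Row 2, column 7: eliminating its row and column leaves {1, 3}.
Row 3, column 2: eliminating its row and column leaves {6, 3}.
Row 3, column 4: eliminating its row and column leaves {6, 7, 3}.
Row 3, column 6: eliminating its row and column leaves {6, 3}.
Row 3, column 7: eliminating its row and column leaves {5, 6, 7, 3}.
Row 5, column 1: eliminating its row and column leaves {7, 4}.
Row 5, column 2: eliminating its row and column leaves {2, 6, 4}.
Row 5, column 4: eliminating its row and column leaves {2, 6, 7, 4}.
Row 5, column 6: eliminating its row and column leaves {2, 1, 6, 4}.
Row 5, column 7: eliminating its row and column leaves {1, 6, 7}.
Row 6, column 2: eliminating its row and column leaves {6, 4, 3}.
Row 6, column 4: eliminating its row and column leaves {6, 7, 4, 3}.
Row 6, column 6: eliminating its row and column leaves {6, 4, 3}.
Row 6, column 7: eliminating its row and column leaves {6, 7, 3}.
Row 7, column 4: eliminating its row and column leaves {2}.
Enumerating the assignments across these blanks that avoid any row or column repeat gives 9 completions.

9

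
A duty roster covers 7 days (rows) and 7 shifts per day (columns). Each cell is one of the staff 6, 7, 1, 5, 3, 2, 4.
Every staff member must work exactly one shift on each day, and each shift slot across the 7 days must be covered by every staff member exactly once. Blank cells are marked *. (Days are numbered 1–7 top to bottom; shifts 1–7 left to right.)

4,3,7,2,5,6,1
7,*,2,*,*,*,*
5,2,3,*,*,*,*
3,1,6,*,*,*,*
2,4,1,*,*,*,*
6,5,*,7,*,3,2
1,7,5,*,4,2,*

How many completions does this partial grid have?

14

Day 2, shift 2: eliminating its day and shift leaves {6}.
Day 2, shift 4: eliminating its day and shift leaves {6, 1, 5, 3, 4}.
Day 2, shift 5: eliminating its day and shift leaves {6, 1, 3}.
Day 2, shift 6: eliminating its day and shift leaves {1, 5, 4}.
Day 2, shift 7: eliminating its day and shift leaves {6, 5, 3, 4}.
Day 3, shift 4: eliminating its day and shift leaves {6, 1, 4}.
Day 3, shift 5: eliminating its day and shift leaves {6, 7, 1}.
Day 3, shift 6: eliminating its day and shift leaves {7, 1, 4}.
Day 3, shift 7: eliminating its day and shift leaves {6, 7, 4}.
Day 4, shift 4: eliminating its day and shift leaves {5, 4}.
Day 4, shift 5: eliminating its day and shift leaves {7, 2}.
Day 4, shift 6: eliminating its day and shift leaves {7, 5, 4}.
Day 4, shift 7: eliminating its day and shift leaves {7, 5, 4}.
Day 5, shift 4: eliminating its day and shift leaves {6, 5, 3}.
Day 5, shift 5: eliminating its day and shift leaves {6, 7, 3}.
Day 5, shift 6: eliminating its day and shift leaves {7, 5}.
Day 5, shift 7: eliminating its day and shift leaves {6, 7, 5, 3}.
Day 6, shift 3: eliminating its day and shift leaves {4}.
Day 6, shift 5: eliminating its day and shift leaves {1}.
Day 7, shift 4: eliminating its day and shift leaves {6, 3}.
Day 7, shift 7: eliminating its day and shift leaves {6, 3}.
Enumerating the assignments across these blanks that avoid any day or shift repeat gives 14 completions.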